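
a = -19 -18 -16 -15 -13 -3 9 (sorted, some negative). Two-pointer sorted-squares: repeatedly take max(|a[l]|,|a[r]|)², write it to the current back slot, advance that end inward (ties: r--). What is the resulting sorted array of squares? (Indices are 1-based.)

l=1 r=7: |-19|>|9| out[7]=361, l++
l=2 r=7: |-18|>|9| out[6]=324, l++
l=3 r=7: |-16|>|9| out[5]=256, l++
l=4 r=7: |-15|>|9| out[4]=225, l++
l=5 r=7: |-13|>|9| out[3]=169, l++
l=6 r=7: |-3|<=|9| out[2]=81, r--
l=6 r=6: |-3|<=|-3| out[1]=9, r--

[9, 81, 169, 225, 256, 324, 361]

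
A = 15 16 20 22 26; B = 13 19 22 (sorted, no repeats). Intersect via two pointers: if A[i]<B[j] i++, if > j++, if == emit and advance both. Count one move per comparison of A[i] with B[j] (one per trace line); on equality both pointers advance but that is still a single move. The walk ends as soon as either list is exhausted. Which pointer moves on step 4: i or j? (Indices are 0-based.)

[i=0,j=0] 15>13 → j++
[i=0,j=1] 15<19 → i++
[i=1,j=1] 16<19 → i++
[i=2,j=1] 20>19 → j++

j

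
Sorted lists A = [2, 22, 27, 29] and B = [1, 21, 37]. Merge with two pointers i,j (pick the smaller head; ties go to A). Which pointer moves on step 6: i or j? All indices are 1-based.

i=1 j=1: A[i]=2>B[j]=1 take 1, j++
i=1 j=2: A[i]=2<=B[j]=21 take 2, i++
i=2 j=2: A[i]=22>B[j]=21 take 21, j++
i=2 j=3: A[i]=22<=B[j]=37 take 22, i++
i=3 j=3: A[i]=27<=B[j]=37 take 27, i++
i=4 j=3: A[i]=29<=B[j]=37 take 29, i++

i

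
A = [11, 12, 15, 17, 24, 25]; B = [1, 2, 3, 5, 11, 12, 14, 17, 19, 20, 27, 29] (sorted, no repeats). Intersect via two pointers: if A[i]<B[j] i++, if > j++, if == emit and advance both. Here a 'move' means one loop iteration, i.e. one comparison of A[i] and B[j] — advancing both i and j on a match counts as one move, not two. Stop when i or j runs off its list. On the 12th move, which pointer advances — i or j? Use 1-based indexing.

i=1 j=1: 11>1, j++
i=1 j=2: 11>2, j++
i=1 j=3: 11>3, j++
i=1 j=4: 11>5, j++
i=1 j=5: 11==11 emit, i++,j++
i=2 j=6: 12==12 emit, i++,j++
i=3 j=7: 15>14, j++
i=3 j=8: 15<17, i++
i=4 j=8: 17==17 emit, i++,j++
i=5 j=9: 24>19, j++
i=5 j=10: 24>20, j++
i=5 j=11: 24<27, i++

i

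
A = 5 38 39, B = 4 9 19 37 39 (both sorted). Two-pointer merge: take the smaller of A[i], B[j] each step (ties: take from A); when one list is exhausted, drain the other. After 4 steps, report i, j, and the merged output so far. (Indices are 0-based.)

i=1, j=3, merged so far=[4, 5, 9, 19]

i=0 j=0: A[i]=5>B[j]=4 take 4, j++
i=0 j=1: A[i]=5<=B[j]=9 take 5, i++
i=1 j=1: A[i]=38>B[j]=9 take 9, j++
i=1 j=2: A[i]=38>B[j]=19 take 19, j++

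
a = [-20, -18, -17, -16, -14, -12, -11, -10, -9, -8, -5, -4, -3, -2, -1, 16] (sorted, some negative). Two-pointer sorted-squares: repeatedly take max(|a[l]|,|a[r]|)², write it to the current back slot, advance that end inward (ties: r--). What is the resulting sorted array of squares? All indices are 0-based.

[1, 4, 9, 16, 25, 64, 81, 100, 121, 144, 196, 256, 256, 289, 324, 400]

[0,15] |-20|>|16| out[15]=400 → l++
[1,15] |-18|>|16| out[14]=324 → l++
[2,15] |-17|>|16| out[13]=289 → l++
[3,15] |-16|<=|16| out[12]=256 → r--
[3,14] |-16|>|-1| out[11]=256 → l++
[4,14] |-14|>|-1| out[10]=196 → l++
[5,14] |-12|>|-1| out[9]=144 → l++
[6,14] |-11|>|-1| out[8]=121 → l++
[7,14] |-10|>|-1| out[7]=100 → l++
[8,14] |-9|>|-1| out[6]=81 → l++
[9,14] |-8|>|-1| out[5]=64 → l++
[10,14] |-5|>|-1| out[4]=25 → l++
[11,14] |-4|>|-1| out[3]=16 → l++
[12,14] |-3|>|-1| out[2]=9 → l++
[13,14] |-2|>|-1| out[1]=4 → l++
[14,14] |-1|<=|-1| out[0]=1 → r--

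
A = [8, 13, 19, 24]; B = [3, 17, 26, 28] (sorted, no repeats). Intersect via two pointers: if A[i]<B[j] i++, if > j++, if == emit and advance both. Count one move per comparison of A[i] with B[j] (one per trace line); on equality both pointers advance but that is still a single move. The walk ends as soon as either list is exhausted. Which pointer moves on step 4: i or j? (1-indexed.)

j

[i=1,j=1] 8>3 → j++
[i=1,j=2] 8<17 → i++
[i=2,j=2] 13<17 → i++
[i=3,j=2] 19>17 → j++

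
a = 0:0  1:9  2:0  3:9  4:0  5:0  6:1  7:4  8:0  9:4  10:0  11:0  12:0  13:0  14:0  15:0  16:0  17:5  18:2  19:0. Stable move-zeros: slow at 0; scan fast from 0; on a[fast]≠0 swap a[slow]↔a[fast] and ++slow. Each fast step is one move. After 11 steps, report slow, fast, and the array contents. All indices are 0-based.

(s=0,f=0) a[fast]=0 → fast++
(s=0,f=1) a[fast]=9≠0 swap→a[0]=9 → slow++,fast++
(s=1,f=2) a[fast]=0 → fast++
(s=1,f=3) a[fast]=9≠0 swap→a[1]=9 → slow++,fast++
(s=2,f=4) a[fast]=0 → fast++
(s=2,f=5) a[fast]=0 → fast++
(s=2,f=6) a[fast]=1≠0 swap→a[2]=1 → slow++,fast++
(s=3,f=7) a[fast]=4≠0 swap→a[3]=4 → slow++,fast++
(s=4,f=8) a[fast]=0 → fast++
(s=4,f=9) a[fast]=4≠0 swap→a[4]=4 → slow++,fast++
(s=5,f=10) a[fast]=0 → fast++

slow=5, fast=11, a=[9, 9, 1, 4, 4, 0, 0, 0, 0, 0, 0, 0, 0, 0, 0, 0, 0, 5, 2, 0]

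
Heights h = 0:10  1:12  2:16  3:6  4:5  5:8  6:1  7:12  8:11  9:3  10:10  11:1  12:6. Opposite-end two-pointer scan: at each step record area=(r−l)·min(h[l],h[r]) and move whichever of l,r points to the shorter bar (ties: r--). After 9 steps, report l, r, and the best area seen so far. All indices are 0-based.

l=1, r=4, best area=100

[0,12] min(10,6)*12=72 best=72 * → r--
[0,11] min(10,1)*11=11 best=72 → r--
[0,10] min(10,10)*10=100 best=100 * → r--
[0,9] min(10,3)*9=27 best=100 → r--
[0,8] min(10,11)*8=80 best=100 → l++
[1,8] min(12,11)*7=77 best=100 → r--
[1,7] min(12,12)*6=72 best=100 → r--
[1,6] min(12,1)*5=5 best=100 → r--
[1,5] min(12,8)*4=32 best=100 → r--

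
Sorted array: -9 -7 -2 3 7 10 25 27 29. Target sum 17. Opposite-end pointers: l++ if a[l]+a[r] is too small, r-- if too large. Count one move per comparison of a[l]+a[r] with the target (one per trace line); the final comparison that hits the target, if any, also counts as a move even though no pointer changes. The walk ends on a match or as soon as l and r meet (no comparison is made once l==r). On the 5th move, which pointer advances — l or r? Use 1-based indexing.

l=1 r=9: -9+29=20 >17, r--
l=1 r=8: -9+27=18 >17, r--
l=1 r=7: -9+25=16 <17, l++
l=2 r=7: -7+25=18 >17, r--
l=2 r=6: -7+10=3 <17, l++

l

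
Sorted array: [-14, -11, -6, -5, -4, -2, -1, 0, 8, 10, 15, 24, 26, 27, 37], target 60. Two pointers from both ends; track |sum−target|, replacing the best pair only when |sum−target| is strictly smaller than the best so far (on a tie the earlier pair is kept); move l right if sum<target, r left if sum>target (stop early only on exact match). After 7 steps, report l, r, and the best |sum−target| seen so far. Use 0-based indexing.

[0,14] -14+37=23 d=37 * → l++
[1,14] -11+37=26 d=34 * → l++
[2,14] -6+37=31 d=29 * → l++
[3,14] -5+37=32 d=28 * → l++
[4,14] -4+37=33 d=27 * → l++
[5,14] -2+37=35 d=25 * → l++
[6,14] -1+37=36 d=24 * → l++

l=7, r=14, best |Δ|=24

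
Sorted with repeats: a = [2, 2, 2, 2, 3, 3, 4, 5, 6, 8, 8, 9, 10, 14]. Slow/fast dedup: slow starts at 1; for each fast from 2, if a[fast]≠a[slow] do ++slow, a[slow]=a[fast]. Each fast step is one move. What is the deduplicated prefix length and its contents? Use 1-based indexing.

length 9; prefix = [2, 3, 4, 5, 6, 8, 9, 10, 14]

slow=1 fast=2: a[fast]=2=a[slow] dup, fast++
slow=1 fast=3: a[fast]=2=a[slow] dup, fast++
slow=1 fast=4: a[fast]=2=a[slow] dup, fast++
slow=1 fast=5: a[fast]=3≠a[slow]=2 write a[2]=3, slow++,fast++
slow=2 fast=6: a[fast]=3=a[slow] dup, fast++
slow=2 fast=7: a[fast]=4≠a[slow]=3 write a[3]=4, slow++,fast++
slow=3 fast=8: a[fast]=5≠a[slow]=4 write a[4]=5, slow++,fast++
slow=4 fast=9: a[fast]=6≠a[slow]=5 write a[5]=6, slow++,fast++
slow=5 fast=10: a[fast]=8≠a[slow]=6 write a[6]=8, slow++,fast++
slow=6 fast=11: a[fast]=8=a[slow] dup, fast++
slow=6 fast=12: a[fast]=9≠a[slow]=8 write a[7]=9, slow++,fast++
slow=7 fast=13: a[fast]=10≠a[slow]=9 write a[8]=10, slow++,fast++
slow=8 fast=14: a[fast]=14≠a[slow]=10 write a[9]=14, slow++,fast++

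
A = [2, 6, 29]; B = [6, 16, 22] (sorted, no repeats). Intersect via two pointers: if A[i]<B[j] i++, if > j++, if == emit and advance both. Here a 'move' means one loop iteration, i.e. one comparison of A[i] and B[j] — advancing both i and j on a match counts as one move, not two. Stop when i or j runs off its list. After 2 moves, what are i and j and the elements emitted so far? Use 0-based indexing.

[i=0,j=0] 2<6 → i++
[i=1,j=0] 6==6 emit → i++,j++

i=2, j=1, emitted=[6]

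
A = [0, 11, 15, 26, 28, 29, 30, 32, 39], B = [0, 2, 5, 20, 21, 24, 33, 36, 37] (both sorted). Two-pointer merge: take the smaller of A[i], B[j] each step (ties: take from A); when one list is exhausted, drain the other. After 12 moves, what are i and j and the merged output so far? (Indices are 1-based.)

i=7, j=7, merged so far=[0, 0, 2, 5, 11, 15, 20, 21, 24, 26, 28, 29]

i=1 j=1: A[i]=0<=B[j]=0 take 0, i++
i=2 j=1: A[i]=11>B[j]=0 take 0, j++
i=2 j=2: A[i]=11>B[j]=2 take 2, j++
i=2 j=3: A[i]=11>B[j]=5 take 5, j++
i=2 j=4: A[i]=11<=B[j]=20 take 11, i++
i=3 j=4: A[i]=15<=B[j]=20 take 15, i++
i=4 j=4: A[i]=26>B[j]=20 take 20, j++
i=4 j=5: A[i]=26>B[j]=21 take 21, j++
i=4 j=6: A[i]=26>B[j]=24 take 24, j++
i=4 j=7: A[i]=26<=B[j]=33 take 26, i++
i=5 j=7: A[i]=28<=B[j]=33 take 28, i++
i=6 j=7: A[i]=29<=B[j]=33 take 29, i++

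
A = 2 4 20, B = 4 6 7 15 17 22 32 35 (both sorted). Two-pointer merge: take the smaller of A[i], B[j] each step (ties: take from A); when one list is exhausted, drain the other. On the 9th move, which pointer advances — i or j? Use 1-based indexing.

j

i=1 j=1: A[i]=2<=B[j]=4 take 2, i++
i=2 j=1: A[i]=4<=B[j]=4 take 4, i++
i=3 j=1: A[i]=20>B[j]=4 take 4, j++
i=3 j=2: A[i]=20>B[j]=6 take 6, j++
i=3 j=3: A[i]=20>B[j]=7 take 7, j++
i=3 j=4: A[i]=20>B[j]=15 take 15, j++
i=3 j=5: A[i]=20>B[j]=17 take 17, j++
i=3 j=6: A[i]=20<=B[j]=22 take 20, i++
i=4 j=6: A done, take B[j]=22, j++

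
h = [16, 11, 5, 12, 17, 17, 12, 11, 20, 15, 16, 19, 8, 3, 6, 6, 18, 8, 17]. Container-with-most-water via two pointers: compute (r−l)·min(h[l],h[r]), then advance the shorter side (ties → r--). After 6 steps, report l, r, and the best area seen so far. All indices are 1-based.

[1,19] min(16,17)*18=288 best=288 * → l++
[2,19] min(11,17)*17=187 best=288 → l++
[3,19] min(5,17)*16=80 best=288 → l++
[4,19] min(12,17)*15=180 best=288 → l++
[5,19] min(17,17)*14=238 best=288 → r--
[5,18] min(17,8)*13=104 best=288 → r--

l=5, r=17, best area=288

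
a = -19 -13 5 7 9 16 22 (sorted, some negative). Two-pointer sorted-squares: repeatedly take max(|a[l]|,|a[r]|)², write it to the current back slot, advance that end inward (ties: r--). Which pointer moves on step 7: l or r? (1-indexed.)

r

[1,7] |-19|<=|22| out[7]=484 → r--
[1,6] |-19|>|16| out[6]=361 → l++
[2,6] |-13|<=|16| out[5]=256 → r--
[2,5] |-13|>|9| out[4]=169 → l++
[3,5] |5|<=|9| out[3]=81 → r--
[3,4] |5|<=|7| out[2]=49 → r--
[3,3] |5|<=|5| out[1]=25 → r--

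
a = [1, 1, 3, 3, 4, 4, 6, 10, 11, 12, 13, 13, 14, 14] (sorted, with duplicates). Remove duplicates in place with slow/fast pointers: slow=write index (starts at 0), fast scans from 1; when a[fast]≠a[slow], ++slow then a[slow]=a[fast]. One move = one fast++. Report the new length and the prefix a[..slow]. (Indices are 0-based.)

(s=0,f=1) a[fast]=1=a[slow] dup → fast++
(s=0,f=2) a[fast]=3≠a[slow]=1 write a[1]=3 → slow++,fast++
(s=1,f=3) a[fast]=3=a[slow] dup → fast++
(s=1,f=4) a[fast]=4≠a[slow]=3 write a[2]=4 → slow++,fast++
(s=2,f=5) a[fast]=4=a[slow] dup → fast++
(s=2,f=6) a[fast]=6≠a[slow]=4 write a[3]=6 → slow++,fast++
(s=3,f=7) a[fast]=10≠a[slow]=6 write a[4]=10 → slow++,fast++
(s=4,f=8) a[fast]=11≠a[slow]=10 write a[5]=11 → slow++,fast++
(s=5,f=9) a[fast]=12≠a[slow]=11 write a[6]=12 → slow++,fast++
(s=6,f=10) a[fast]=13≠a[slow]=12 write a[7]=13 → slow++,fast++
(s=7,f=11) a[fast]=13=a[slow] dup → fast++
(s=7,f=12) a[fast]=14≠a[slow]=13 write a[8]=14 → slow++,fast++
(s=8,f=13) a[fast]=14=a[slow] dup → fast++

length 9; prefix = [1, 3, 4, 6, 10, 11, 12, 13, 14]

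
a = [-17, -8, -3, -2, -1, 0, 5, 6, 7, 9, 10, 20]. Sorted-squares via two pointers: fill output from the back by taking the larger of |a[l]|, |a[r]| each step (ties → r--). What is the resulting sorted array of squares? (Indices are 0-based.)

[0,11] |-17|<=|20| out[11]=400 → r--
[0,10] |-17|>|10| out[10]=289 → l++
[1,10] |-8|<=|10| out[9]=100 → r--
[1,9] |-8|<=|9| out[8]=81 → r--
[1,8] |-8|>|7| out[7]=64 → l++
[2,8] |-3|<=|7| out[6]=49 → r--
[2,7] |-3|<=|6| out[5]=36 → r--
[2,6] |-3|<=|5| out[4]=25 → r--
[2,5] |-3|>|0| out[3]=9 → l++
[3,5] |-2|>|0| out[2]=4 → l++
[4,5] |-1|>|0| out[1]=1 → l++
[5,5] |0|<=|0| out[0]=0 → r--

[0, 1, 4, 9, 25, 36, 49, 64, 81, 100, 289, 400]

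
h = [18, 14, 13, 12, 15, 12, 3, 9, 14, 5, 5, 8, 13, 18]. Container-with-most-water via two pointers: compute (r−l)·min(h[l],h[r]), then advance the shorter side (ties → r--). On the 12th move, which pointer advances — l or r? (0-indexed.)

r

l=0 r=13: min(18,18)*13=234 best=234 *, r--
l=0 r=12: min(18,13)*12=156 best=234, r--
l=0 r=11: min(18,8)*11=88 best=234, r--
l=0 r=10: min(18,5)*10=50 best=234, r--
l=0 r=9: min(18,5)*9=45 best=234, r--
l=0 r=8: min(18,14)*8=112 best=234, r--
l=0 r=7: min(18,9)*7=63 best=234, r--
l=0 r=6: min(18,3)*6=18 best=234, r--
l=0 r=5: min(18,12)*5=60 best=234, r--
l=0 r=4: min(18,15)*4=60 best=234, r--
l=0 r=3: min(18,12)*3=36 best=234, r--
l=0 r=2: min(18,13)*2=26 best=234, r--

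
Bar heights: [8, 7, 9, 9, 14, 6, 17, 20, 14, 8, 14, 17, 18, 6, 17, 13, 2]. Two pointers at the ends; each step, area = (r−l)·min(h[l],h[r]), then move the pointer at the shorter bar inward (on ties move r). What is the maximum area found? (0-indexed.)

[0,16] min(8,2)*16=32 best=32 * → r--
[0,15] min(8,13)*15=120 best=120 * → l++
[1,15] min(7,13)*14=98 best=120 → l++
[2,15] min(9,13)*13=117 best=120 → l++
[3,15] min(9,13)*12=108 best=120 → l++
[4,15] min(14,13)*11=143 best=143 * → r--
[4,14] min(14,17)*10=140 best=143 → l++
[5,14] min(6,17)*9=54 best=143 → l++
[6,14] min(17,17)*8=136 best=143 → r--
[6,13] min(17,6)*7=42 best=143 → r--
[6,12] min(17,18)*6=102 best=143 → l++
[7,12] min(20,18)*5=90 best=143 → r--
[7,11] min(20,17)*4=68 best=143 → r--
[7,10] min(20,14)*3=42 best=143 → r--
[7,9] min(20,8)*2=16 best=143 → r--
[7,8] min(20,14)*1=14 best=143 → r--

max area = 143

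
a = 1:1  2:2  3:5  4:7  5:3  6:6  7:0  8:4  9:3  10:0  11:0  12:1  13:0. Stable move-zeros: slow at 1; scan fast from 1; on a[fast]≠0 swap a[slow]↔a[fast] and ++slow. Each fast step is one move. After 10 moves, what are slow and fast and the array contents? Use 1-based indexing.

slow=9, fast=11, a=[1, 2, 5, 7, 3, 6, 4, 3, 0, 0, 0, 1, 0]

(s=1,f=1) a[fast]=1≠0 swap→a[1]=1 → slow++,fast++
(s=2,f=2) a[fast]=2≠0 swap→a[2]=2 → slow++,fast++
(s=3,f=3) a[fast]=5≠0 swap→a[3]=5 → slow++,fast++
(s=4,f=4) a[fast]=7≠0 swap→a[4]=7 → slow++,fast++
(s=5,f=5) a[fast]=3≠0 swap→a[5]=3 → slow++,fast++
(s=6,f=6) a[fast]=6≠0 swap→a[6]=6 → slow++,fast++
(s=7,f=7) a[fast]=0 → fast++
(s=7,f=8) a[fast]=4≠0 swap→a[7]=4 → slow++,fast++
(s=8,f=9) a[fast]=3≠0 swap→a[8]=3 → slow++,fast++
(s=9,f=10) a[fast]=0 → fast++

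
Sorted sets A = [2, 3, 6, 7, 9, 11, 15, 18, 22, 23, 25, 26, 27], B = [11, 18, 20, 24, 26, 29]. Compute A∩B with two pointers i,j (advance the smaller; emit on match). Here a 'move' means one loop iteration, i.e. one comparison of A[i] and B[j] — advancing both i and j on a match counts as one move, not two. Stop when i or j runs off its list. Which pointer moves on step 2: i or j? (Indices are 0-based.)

i=0 j=0: 2<11, i++
i=1 j=0: 3<11, i++

i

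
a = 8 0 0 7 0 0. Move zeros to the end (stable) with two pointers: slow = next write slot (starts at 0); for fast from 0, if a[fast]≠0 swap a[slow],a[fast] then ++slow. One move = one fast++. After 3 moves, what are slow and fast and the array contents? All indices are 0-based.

slow=1, fast=3, a=[8, 0, 0, 7, 0, 0]

(s=0,f=0) a[fast]=8≠0 swap→a[0]=8 → slow++,fast++
(s=1,f=1) a[fast]=0 → fast++
(s=1,f=2) a[fast]=0 → fast++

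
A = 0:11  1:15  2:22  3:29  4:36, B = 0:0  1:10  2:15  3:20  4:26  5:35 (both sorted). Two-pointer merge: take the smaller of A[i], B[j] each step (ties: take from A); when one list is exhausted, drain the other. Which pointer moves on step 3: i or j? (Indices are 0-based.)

i=0 j=0: A[i]=11>B[j]=0 take 0, j++
i=0 j=1: A[i]=11>B[j]=10 take 10, j++
i=0 j=2: A[i]=11<=B[j]=15 take 11, i++

i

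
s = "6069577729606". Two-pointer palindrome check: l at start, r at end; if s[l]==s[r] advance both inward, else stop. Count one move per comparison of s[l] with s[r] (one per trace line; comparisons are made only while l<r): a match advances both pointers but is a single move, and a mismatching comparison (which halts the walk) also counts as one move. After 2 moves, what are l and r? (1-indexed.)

[1,13] '6'=='6' → l++,r--
[2,12] '0'=='0' → l++,r--

l=3, r=11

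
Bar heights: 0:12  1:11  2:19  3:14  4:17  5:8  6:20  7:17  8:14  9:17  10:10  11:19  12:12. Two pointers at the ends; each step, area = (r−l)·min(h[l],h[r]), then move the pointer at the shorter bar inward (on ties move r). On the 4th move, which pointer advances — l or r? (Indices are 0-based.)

r

l=0 r=12: min(12,12)*12=144 best=144 *, r--
l=0 r=11: min(12,19)*11=132 best=144, l++
l=1 r=11: min(11,19)*10=110 best=144, l++
l=2 r=11: min(19,19)*9=171 best=171 *, r--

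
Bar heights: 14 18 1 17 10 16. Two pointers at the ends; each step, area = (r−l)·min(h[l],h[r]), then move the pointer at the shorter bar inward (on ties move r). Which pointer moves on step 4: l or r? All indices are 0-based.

[0,5] min(14,16)*5=70 best=70 * → l++
[1,5] min(18,16)*4=64 best=70 → r--
[1,4] min(18,10)*3=30 best=70 → r--
[1,3] min(18,17)*2=34 best=70 → r--

r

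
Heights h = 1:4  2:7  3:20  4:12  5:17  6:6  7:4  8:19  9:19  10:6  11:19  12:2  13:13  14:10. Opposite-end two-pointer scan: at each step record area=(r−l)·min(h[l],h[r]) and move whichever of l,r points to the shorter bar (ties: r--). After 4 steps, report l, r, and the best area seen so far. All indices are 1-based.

l=1 r=14: min(4,10)*13=52 best=52 *, l++
l=2 r=14: min(7,10)*12=84 best=84 *, l++
l=3 r=14: min(20,10)*11=110 best=110 *, r--
l=3 r=13: min(20,13)*10=130 best=130 *, r--

l=3, r=12, best area=130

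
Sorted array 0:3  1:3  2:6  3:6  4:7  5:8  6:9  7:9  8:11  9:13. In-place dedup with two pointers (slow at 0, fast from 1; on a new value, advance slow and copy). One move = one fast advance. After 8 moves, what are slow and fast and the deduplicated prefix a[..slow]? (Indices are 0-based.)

slow=5, fast=9, prefix=[3, 6, 7, 8, 9, 11]

slow=0 fast=1: a[fast]=3=a[slow] dup, fast++
slow=0 fast=2: a[fast]=6≠a[slow]=3 write a[1]=6, slow++,fast++
slow=1 fast=3: a[fast]=6=a[slow] dup, fast++
slow=1 fast=4: a[fast]=7≠a[slow]=6 write a[2]=7, slow++,fast++
slow=2 fast=5: a[fast]=8≠a[slow]=7 write a[3]=8, slow++,fast++
slow=3 fast=6: a[fast]=9≠a[slow]=8 write a[4]=9, slow++,fast++
slow=4 fast=7: a[fast]=9=a[slow] dup, fast++
slow=4 fast=8: a[fast]=11≠a[slow]=9 write a[5]=11, slow++,fast++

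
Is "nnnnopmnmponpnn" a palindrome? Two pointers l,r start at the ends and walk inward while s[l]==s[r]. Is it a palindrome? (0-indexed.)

not a palindrome (mismatch at 2,12)

[0,14] 'n'=='n' → l++,r--
[1,13] 'n'=='n' → l++,r--
[2,12] 'n'!='p' → stop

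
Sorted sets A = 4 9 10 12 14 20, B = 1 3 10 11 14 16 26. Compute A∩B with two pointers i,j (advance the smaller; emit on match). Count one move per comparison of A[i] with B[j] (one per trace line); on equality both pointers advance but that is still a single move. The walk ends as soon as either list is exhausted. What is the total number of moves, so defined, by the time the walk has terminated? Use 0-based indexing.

10 moves

i=0 j=0: 4>1, j++
i=0 j=1: 4>3, j++
i=0 j=2: 4<10, i++
i=1 j=2: 9<10, i++
i=2 j=2: 10==10 emit, i++,j++
i=3 j=3: 12>11, j++
i=3 j=4: 12<14, i++
i=4 j=4: 14==14 emit, i++,j++
i=5 j=5: 20>16, j++
i=5 j=6: 20<26, i++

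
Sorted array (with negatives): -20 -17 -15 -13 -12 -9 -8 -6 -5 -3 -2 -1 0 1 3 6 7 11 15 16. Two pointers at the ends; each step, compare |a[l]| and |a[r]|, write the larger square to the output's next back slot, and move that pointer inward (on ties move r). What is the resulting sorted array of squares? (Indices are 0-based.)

[0, 1, 1, 4, 9, 9, 25, 36, 36, 49, 64, 81, 121, 144, 169, 225, 225, 256, 289, 400]

[0,19] |-20|>|16| out[19]=400 → l++
[1,19] |-17|>|16| out[18]=289 → l++
[2,19] |-15|<=|16| out[17]=256 → r--
[2,18] |-15|<=|15| out[16]=225 → r--
[2,17] |-15|>|11| out[15]=225 → l++
[3,17] |-13|>|11| out[14]=169 → l++
[4,17] |-12|>|11| out[13]=144 → l++
[5,17] |-9|<=|11| out[12]=121 → r--
[5,16] |-9|>|7| out[11]=81 → l++
[6,16] |-8|>|7| out[10]=64 → l++
[7,16] |-6|<=|7| out[9]=49 → r--
[7,15] |-6|<=|6| out[8]=36 → r--
[7,14] |-6|>|3| out[7]=36 → l++
[8,14] |-5|>|3| out[6]=25 → l++
[9,14] |-3|<=|3| out[5]=9 → r--
[9,13] |-3|>|1| out[4]=9 → l++
[10,13] |-2|>|1| out[3]=4 → l++
[11,13] |-1|<=|1| out[2]=1 → r--
[11,12] |-1|>|0| out[1]=1 → l++
[12,12] |0|<=|0| out[0]=0 → r--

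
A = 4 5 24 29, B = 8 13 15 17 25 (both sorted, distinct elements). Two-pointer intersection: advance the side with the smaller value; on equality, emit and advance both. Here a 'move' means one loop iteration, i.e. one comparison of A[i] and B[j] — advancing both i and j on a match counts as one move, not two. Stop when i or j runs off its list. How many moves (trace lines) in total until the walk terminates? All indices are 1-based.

8 moves

i=1 j=1: 4<8, i++
i=2 j=1: 5<8, i++
i=3 j=1: 24>8, j++
i=3 j=2: 24>13, j++
i=3 j=3: 24>15, j++
i=3 j=4: 24>17, j++
i=3 j=5: 24<25, i++
i=4 j=5: 29>25, j++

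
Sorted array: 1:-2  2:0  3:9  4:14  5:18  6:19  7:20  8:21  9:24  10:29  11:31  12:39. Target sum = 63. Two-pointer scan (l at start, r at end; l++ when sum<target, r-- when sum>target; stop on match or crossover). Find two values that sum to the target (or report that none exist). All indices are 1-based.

(24, 39)

[1,12] -2+39=37 <63 → l++
[2,12] 0+39=39 <63 → l++
[3,12] 9+39=48 <63 → l++
[4,12] 14+39=53 <63 → l++
[5,12] 18+39=57 <63 → l++
[6,12] 19+39=58 <63 → l++
[7,12] 20+39=59 <63 → l++
[8,12] 21+39=60 <63 → l++
[9,12] 24+39=63 → found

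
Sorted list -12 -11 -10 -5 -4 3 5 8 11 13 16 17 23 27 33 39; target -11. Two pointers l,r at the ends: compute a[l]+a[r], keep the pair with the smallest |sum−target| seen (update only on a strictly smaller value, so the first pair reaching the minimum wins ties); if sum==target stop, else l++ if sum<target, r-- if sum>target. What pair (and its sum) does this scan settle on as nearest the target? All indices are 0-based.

pair (-12, 3) with sum -9 (|Δ|=2)

[0,15] -12+39=27 d=38 * → r--
[0,14] -12+33=21 d=32 * → r--
[0,13] -12+27=15 d=26 * → r--
[0,12] -12+23=11 d=22 * → r--
[0,11] -12+17=5 d=16 * → r--
[0,10] -12+16=4 d=15 * → r--
[0,9] -12+13=1 d=12 * → r--
[0,8] -12+11=-1 d=10 * → r--
[0,7] -12+8=-4 d=7 * → r--
[0,6] -12+5=-7 d=4 * → r--
[0,5] -12+3=-9 d=2 * → r--
[0,4] -12+-4=-16 d=5 → l++
[1,4] -11+-4=-15 d=4 → l++
[2,4] -10+-4=-14 d=3 → l++
[3,4] -5+-4=-9 d=2 → r--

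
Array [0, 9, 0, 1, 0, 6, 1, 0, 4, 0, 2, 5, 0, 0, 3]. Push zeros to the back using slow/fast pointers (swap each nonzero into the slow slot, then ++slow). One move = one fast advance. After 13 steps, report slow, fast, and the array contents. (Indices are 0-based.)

(s=0,f=0) a[fast]=0 → fast++
(s=0,f=1) a[fast]=9≠0 swap→a[0]=9 → slow++,fast++
(s=1,f=2) a[fast]=0 → fast++
(s=1,f=3) a[fast]=1≠0 swap→a[1]=1 → slow++,fast++
(s=2,f=4) a[fast]=0 → fast++
(s=2,f=5) a[fast]=6≠0 swap→a[2]=6 → slow++,fast++
(s=3,f=6) a[fast]=1≠0 swap→a[3]=1 → slow++,fast++
(s=4,f=7) a[fast]=0 → fast++
(s=4,f=8) a[fast]=4≠0 swap→a[4]=4 → slow++,fast++
(s=5,f=9) a[fast]=0 → fast++
(s=5,f=10) a[fast]=2≠0 swap→a[5]=2 → slow++,fast++
(s=6,f=11) a[fast]=5≠0 swap→a[6]=5 → slow++,fast++
(s=7,f=12) a[fast]=0 → fast++

slow=7, fast=13, a=[9, 1, 6, 1, 4, 2, 5, 0, 0, 0, 0, 0, 0, 0, 3]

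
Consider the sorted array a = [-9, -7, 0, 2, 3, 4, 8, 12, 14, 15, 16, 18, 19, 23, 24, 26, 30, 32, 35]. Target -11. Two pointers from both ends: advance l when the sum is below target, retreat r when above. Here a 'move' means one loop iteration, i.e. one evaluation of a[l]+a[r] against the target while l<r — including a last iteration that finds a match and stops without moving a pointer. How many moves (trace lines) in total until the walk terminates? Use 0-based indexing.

l=0 r=18: -9+35=26 >-11, r--
l=0 r=17: -9+32=23 >-11, r--
l=0 r=16: -9+30=21 >-11, r--
l=0 r=15: -9+26=17 >-11, r--
l=0 r=14: -9+24=15 >-11, r--
l=0 r=13: -9+23=14 >-11, r--
l=0 r=12: -9+19=10 >-11, r--
l=0 r=11: -9+18=9 >-11, r--
l=0 r=10: -9+16=7 >-11, r--
l=0 r=9: -9+15=6 >-11, r--
l=0 r=8: -9+14=5 >-11, r--
l=0 r=7: -9+12=3 >-11, r--
l=0 r=6: -9+8=-1 >-11, r--
l=0 r=5: -9+4=-5 >-11, r--
l=0 r=4: -9+3=-6 >-11, r--
l=0 r=3: -9+2=-7 >-11, r--
l=0 r=2: -9+0=-9 >-11, r--
l=0 r=1: -9+-7=-16 <-11, l++

18 moves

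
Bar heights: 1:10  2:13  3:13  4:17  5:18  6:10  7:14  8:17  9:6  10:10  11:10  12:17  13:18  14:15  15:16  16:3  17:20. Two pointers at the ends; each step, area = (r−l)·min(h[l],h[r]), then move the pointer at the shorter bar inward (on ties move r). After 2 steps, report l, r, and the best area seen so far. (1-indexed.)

l=1 r=17: min(10,20)*16=160 best=160 *, l++
l=2 r=17: min(13,20)*15=195 best=195 *, l++

l=3, r=17, best area=195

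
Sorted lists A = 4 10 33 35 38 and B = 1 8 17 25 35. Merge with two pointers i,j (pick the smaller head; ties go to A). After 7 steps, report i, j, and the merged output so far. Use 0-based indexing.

i=0 j=0: A[i]=4>B[j]=1 take 1, j++
i=0 j=1: A[i]=4<=B[j]=8 take 4, i++
i=1 j=1: A[i]=10>B[j]=8 take 8, j++
i=1 j=2: A[i]=10<=B[j]=17 take 10, i++
i=2 j=2: A[i]=33>B[j]=17 take 17, j++
i=2 j=3: A[i]=33>B[j]=25 take 25, j++
i=2 j=4: A[i]=33<=B[j]=35 take 33, i++

i=3, j=4, merged so far=[1, 4, 8, 10, 17, 25, 33]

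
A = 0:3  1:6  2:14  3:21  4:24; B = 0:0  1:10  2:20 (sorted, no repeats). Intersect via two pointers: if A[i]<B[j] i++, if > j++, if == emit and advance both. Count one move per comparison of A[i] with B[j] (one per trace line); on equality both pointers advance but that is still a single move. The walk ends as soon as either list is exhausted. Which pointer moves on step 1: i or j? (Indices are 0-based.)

i=0 j=0: 3>0, j++

j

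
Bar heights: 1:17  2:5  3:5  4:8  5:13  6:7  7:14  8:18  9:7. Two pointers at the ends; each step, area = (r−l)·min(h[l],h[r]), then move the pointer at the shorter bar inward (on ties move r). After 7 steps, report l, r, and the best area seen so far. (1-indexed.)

l=7, r=8, best area=119

l=1 r=9: min(17,7)*8=56 best=56 *, r--
l=1 r=8: min(17,18)*7=119 best=119 *, l++
l=2 r=8: min(5,18)*6=30 best=119, l++
l=3 r=8: min(5,18)*5=25 best=119, l++
l=4 r=8: min(8,18)*4=32 best=119, l++
l=5 r=8: min(13,18)*3=39 best=119, l++
l=6 r=8: min(7,18)*2=14 best=119, l++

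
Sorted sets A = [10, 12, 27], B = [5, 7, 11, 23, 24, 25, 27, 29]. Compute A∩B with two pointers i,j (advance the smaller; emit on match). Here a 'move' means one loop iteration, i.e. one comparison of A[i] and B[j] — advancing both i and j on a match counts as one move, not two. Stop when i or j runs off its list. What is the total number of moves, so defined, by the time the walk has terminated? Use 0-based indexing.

9 moves

[i=0,j=0] 10>5 → j++
[i=0,j=1] 10>7 → j++
[i=0,j=2] 10<11 → i++
[i=1,j=2] 12>11 → j++
[i=1,j=3] 12<23 → i++
[i=2,j=3] 27>23 → j++
[i=2,j=4] 27>24 → j++
[i=2,j=5] 27>25 → j++
[i=2,j=6] 27==27 emit → i++,j++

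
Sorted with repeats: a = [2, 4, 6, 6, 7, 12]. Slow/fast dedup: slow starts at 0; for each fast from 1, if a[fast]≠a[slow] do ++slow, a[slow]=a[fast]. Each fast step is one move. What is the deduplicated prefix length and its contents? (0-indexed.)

length 5; prefix = [2, 4, 6, 7, 12]

(s=0,f=1) a[fast]=4≠a[slow]=2 write a[1]=4 → slow++,fast++
(s=1,f=2) a[fast]=6≠a[slow]=4 write a[2]=6 → slow++,fast++
(s=2,f=3) a[fast]=6=a[slow] dup → fast++
(s=2,f=4) a[fast]=7≠a[slow]=6 write a[3]=7 → slow++,fast++
(s=3,f=5) a[fast]=12≠a[slow]=7 write a[4]=12 → slow++,fast++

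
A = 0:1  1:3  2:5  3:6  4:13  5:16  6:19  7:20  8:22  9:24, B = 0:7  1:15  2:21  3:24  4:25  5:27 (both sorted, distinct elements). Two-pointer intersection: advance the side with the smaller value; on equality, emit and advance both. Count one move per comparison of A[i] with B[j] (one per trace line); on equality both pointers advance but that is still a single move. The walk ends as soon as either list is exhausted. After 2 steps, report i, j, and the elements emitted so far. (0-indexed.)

[i=0,j=0] 1<7 → i++
[i=1,j=0] 3<7 → i++

i=2, j=0, emitted=[]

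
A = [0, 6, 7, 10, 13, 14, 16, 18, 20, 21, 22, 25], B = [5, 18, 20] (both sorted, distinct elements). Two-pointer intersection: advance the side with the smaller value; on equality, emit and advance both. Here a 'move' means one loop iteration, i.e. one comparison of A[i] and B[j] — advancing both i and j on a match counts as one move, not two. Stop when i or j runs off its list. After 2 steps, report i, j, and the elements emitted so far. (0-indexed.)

i=1, j=1, emitted=[]

i=0 j=0: 0<5, i++
i=1 j=0: 6>5, j++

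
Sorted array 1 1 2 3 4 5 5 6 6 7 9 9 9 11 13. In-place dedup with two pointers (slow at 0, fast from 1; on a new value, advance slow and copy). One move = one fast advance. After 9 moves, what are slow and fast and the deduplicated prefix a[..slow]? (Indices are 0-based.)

(s=0,f=1) a[fast]=1=a[slow] dup → fast++
(s=0,f=2) a[fast]=2≠a[slow]=1 write a[1]=2 → slow++,fast++
(s=1,f=3) a[fast]=3≠a[slow]=2 write a[2]=3 → slow++,fast++
(s=2,f=4) a[fast]=4≠a[slow]=3 write a[3]=4 → slow++,fast++
(s=3,f=5) a[fast]=5≠a[slow]=4 write a[4]=5 → slow++,fast++
(s=4,f=6) a[fast]=5=a[slow] dup → fast++
(s=4,f=7) a[fast]=6≠a[slow]=5 write a[5]=6 → slow++,fast++
(s=5,f=8) a[fast]=6=a[slow] dup → fast++
(s=5,f=9) a[fast]=7≠a[slow]=6 write a[6]=7 → slow++,fast++

slow=6, fast=10, prefix=[1, 2, 3, 4, 5, 6, 7]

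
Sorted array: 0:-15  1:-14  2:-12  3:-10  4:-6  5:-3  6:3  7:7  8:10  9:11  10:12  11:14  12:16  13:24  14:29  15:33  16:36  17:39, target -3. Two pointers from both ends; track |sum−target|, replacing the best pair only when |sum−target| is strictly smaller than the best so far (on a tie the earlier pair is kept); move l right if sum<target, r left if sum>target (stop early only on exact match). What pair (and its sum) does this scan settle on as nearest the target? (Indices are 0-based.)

pair (-15, 12) with sum -3 (|Δ|=0)

l=0 r=17: -15+39=24 d=27 *, r--
l=0 r=16: -15+36=21 d=24 *, r--
l=0 r=15: -15+33=18 d=21 *, r--
l=0 r=14: -15+29=14 d=17 *, r--
l=0 r=13: -15+24=9 d=12 *, r--
l=0 r=12: -15+16=1 d=4 *, r--
l=0 r=11: -15+14=-1 d=2 *, r--
l=0 r=10: -15+12=-3 d=0 *, stop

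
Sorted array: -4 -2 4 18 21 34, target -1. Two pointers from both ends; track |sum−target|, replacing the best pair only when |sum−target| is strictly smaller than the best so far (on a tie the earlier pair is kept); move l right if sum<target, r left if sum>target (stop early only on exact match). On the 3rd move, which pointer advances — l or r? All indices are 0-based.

l=0 r=5: -4+34=30 d=31 *, r--
l=0 r=4: -4+21=17 d=18 *, r--
l=0 r=3: -4+18=14 d=15 *, r--

r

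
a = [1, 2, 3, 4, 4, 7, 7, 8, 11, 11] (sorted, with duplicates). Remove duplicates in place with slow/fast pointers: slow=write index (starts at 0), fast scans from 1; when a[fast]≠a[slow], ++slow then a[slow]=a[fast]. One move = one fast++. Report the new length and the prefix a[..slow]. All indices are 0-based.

(s=0,f=1) a[fast]=2≠a[slow]=1 write a[1]=2 → slow++,fast++
(s=1,f=2) a[fast]=3≠a[slow]=2 write a[2]=3 → slow++,fast++
(s=2,f=3) a[fast]=4≠a[slow]=3 write a[3]=4 → slow++,fast++
(s=3,f=4) a[fast]=4=a[slow] dup → fast++
(s=3,f=5) a[fast]=7≠a[slow]=4 write a[4]=7 → slow++,fast++
(s=4,f=6) a[fast]=7=a[slow] dup → fast++
(s=4,f=7) a[fast]=8≠a[slow]=7 write a[5]=8 → slow++,fast++
(s=5,f=8) a[fast]=11≠a[slow]=8 write a[6]=11 → slow++,fast++
(s=6,f=9) a[fast]=11=a[slow] dup → fast++

length 7; prefix = [1, 2, 3, 4, 7, 8, 11]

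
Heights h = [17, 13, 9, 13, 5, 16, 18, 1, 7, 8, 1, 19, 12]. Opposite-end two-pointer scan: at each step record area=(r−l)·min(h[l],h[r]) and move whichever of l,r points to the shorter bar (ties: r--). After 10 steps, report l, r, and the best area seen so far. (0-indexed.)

l=9, r=11, best area=187

[0,12] min(17,12)*12=144 best=144 * → r--
[0,11] min(17,19)*11=187 best=187 * → l++
[1,11] min(13,19)*10=130 best=187 → l++
[2,11] min(9,19)*9=81 best=187 → l++
[3,11] min(13,19)*8=104 best=187 → l++
[4,11] min(5,19)*7=35 best=187 → l++
[5,11] min(16,19)*6=96 best=187 → l++
[6,11] min(18,19)*5=90 best=187 → l++
[7,11] min(1,19)*4=4 best=187 → l++
[8,11] min(7,19)*3=21 best=187 → l++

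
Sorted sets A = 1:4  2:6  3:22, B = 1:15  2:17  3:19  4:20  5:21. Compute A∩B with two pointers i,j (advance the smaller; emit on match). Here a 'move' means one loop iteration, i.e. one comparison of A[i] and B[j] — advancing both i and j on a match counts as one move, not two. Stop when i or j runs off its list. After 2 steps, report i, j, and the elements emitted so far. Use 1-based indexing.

i=3, j=1, emitted=[]

i=1 j=1: 4<15, i++
i=2 j=1: 6<15, i++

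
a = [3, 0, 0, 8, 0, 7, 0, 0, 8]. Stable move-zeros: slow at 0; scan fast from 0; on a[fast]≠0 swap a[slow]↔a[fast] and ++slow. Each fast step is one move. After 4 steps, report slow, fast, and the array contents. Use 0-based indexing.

(s=0,f=0) a[fast]=3≠0 swap→a[0]=3 → slow++,fast++
(s=1,f=1) a[fast]=0 → fast++
(s=1,f=2) a[fast]=0 → fast++
(s=1,f=3) a[fast]=8≠0 swap→a[1]=8 → slow++,fast++

slow=2, fast=4, a=[3, 8, 0, 0, 0, 7, 0, 0, 8]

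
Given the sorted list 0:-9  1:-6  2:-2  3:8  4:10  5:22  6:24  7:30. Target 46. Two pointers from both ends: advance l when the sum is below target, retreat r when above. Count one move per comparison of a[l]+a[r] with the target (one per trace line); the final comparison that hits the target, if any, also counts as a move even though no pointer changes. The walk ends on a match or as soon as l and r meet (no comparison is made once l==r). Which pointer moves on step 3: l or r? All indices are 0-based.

l=0 r=7: -9+30=21 <46, l++
l=1 r=7: -6+30=24 <46, l++
l=2 r=7: -2+30=28 <46, l++

l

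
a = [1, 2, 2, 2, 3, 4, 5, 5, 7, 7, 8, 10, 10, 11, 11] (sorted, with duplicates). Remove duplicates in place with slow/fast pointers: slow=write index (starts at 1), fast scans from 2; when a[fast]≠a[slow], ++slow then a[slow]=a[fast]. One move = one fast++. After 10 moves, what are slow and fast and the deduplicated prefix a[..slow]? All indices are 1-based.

slow=7, fast=12, prefix=[1, 2, 3, 4, 5, 7, 8]

(s=1,f=2) a[fast]=2≠a[slow]=1 write a[2]=2 → slow++,fast++
(s=2,f=3) a[fast]=2=a[slow] dup → fast++
(s=2,f=4) a[fast]=2=a[slow] dup → fast++
(s=2,f=5) a[fast]=3≠a[slow]=2 write a[3]=3 → slow++,fast++
(s=3,f=6) a[fast]=4≠a[slow]=3 write a[4]=4 → slow++,fast++
(s=4,f=7) a[fast]=5≠a[slow]=4 write a[5]=5 → slow++,fast++
(s=5,f=8) a[fast]=5=a[slow] dup → fast++
(s=5,f=9) a[fast]=7≠a[slow]=5 write a[6]=7 → slow++,fast++
(s=6,f=10) a[fast]=7=a[slow] dup → fast++
(s=6,f=11) a[fast]=8≠a[slow]=7 write a[7]=8 → slow++,fast++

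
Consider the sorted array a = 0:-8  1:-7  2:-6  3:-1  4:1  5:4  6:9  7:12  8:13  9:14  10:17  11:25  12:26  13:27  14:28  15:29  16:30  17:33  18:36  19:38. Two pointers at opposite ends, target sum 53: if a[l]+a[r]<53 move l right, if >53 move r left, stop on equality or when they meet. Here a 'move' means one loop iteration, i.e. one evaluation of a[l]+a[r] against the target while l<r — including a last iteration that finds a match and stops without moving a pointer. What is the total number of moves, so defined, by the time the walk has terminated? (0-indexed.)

[0,19] -8+38=30 <53 → l++
[1,19] -7+38=31 <53 → l++
[2,19] -6+38=32 <53 → l++
[3,19] -1+38=37 <53 → l++
[4,19] 1+38=39 <53 → l++
[5,19] 4+38=42 <53 → l++
[6,19] 9+38=47 <53 → l++
[7,19] 12+38=50 <53 → l++
[8,19] 13+38=51 <53 → l++
[9,19] 14+38=52 <53 → l++
[10,19] 17+38=55 >53 → r--
[10,18] 17+36=53 → found

12 moves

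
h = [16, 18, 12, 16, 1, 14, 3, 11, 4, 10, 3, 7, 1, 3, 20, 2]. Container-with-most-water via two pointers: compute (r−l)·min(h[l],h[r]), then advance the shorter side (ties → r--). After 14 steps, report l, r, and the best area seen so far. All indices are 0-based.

l=0 r=15: min(16,2)*15=30 best=30 *, r--
l=0 r=14: min(16,20)*14=224 best=224 *, l++
l=1 r=14: min(18,20)*13=234 best=234 *, l++
l=2 r=14: min(12,20)*12=144 best=234, l++
l=3 r=14: min(16,20)*11=176 best=234, l++
l=4 r=14: min(1,20)*10=10 best=234, l++
l=5 r=14: min(14,20)*9=126 best=234, l++
l=6 r=14: min(3,20)*8=24 best=234, l++
l=7 r=14: min(11,20)*7=77 best=234, l++
l=8 r=14: min(4,20)*6=24 best=234, l++
l=9 r=14: min(10,20)*5=50 best=234, l++
l=10 r=14: min(3,20)*4=12 best=234, l++
l=11 r=14: min(7,20)*3=21 best=234, l++
l=12 r=14: min(1,20)*2=2 best=234, l++

l=13, r=14, best area=234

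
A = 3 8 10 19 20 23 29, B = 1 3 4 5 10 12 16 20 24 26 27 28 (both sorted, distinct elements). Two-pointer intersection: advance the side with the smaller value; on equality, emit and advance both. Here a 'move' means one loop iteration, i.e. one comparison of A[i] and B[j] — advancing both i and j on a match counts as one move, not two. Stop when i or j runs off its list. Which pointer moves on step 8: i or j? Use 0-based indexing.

i=0 j=0: 3>1, j++
i=0 j=1: 3==3 emit, i++,j++
i=1 j=2: 8>4, j++
i=1 j=3: 8>5, j++
i=1 j=4: 8<10, i++
i=2 j=4: 10==10 emit, i++,j++
i=3 j=5: 19>12, j++
i=3 j=6: 19>16, j++

j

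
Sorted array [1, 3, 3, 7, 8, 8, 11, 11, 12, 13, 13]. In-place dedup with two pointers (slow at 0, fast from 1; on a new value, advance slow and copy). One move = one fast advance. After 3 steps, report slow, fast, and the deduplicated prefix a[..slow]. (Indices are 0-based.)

slow=0 fast=1: a[fast]=3≠a[slow]=1 write a[1]=3, slow++,fast++
slow=1 fast=2: a[fast]=3=a[slow] dup, fast++
slow=1 fast=3: a[fast]=7≠a[slow]=3 write a[2]=7, slow++,fast++

slow=2, fast=4, prefix=[1, 3, 7]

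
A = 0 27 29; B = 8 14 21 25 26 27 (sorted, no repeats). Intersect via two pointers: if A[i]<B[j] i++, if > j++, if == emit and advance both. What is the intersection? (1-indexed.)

i=1 j=1: 0<8, i++
i=2 j=1: 27>8, j++
i=2 j=2: 27>14, j++
i=2 j=3: 27>21, j++
i=2 j=4: 27>25, j++
i=2 j=5: 27>26, j++
i=2 j=6: 27==27 emit, i++,j++

intersection = [27]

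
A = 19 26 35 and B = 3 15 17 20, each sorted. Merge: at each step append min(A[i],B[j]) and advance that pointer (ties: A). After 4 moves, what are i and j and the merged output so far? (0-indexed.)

i=1, j=3, merged so far=[3, 15, 17, 19]

i=0 j=0: A[i]=19>B[j]=3 take 3, j++
i=0 j=1: A[i]=19>B[j]=15 take 15, j++
i=0 j=2: A[i]=19>B[j]=17 take 17, j++
i=0 j=3: A[i]=19<=B[j]=20 take 19, i++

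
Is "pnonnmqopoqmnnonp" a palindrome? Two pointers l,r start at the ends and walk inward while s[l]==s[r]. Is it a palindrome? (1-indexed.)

palindrome

l=1 r=17: 'p'=='p', l++,r--
l=2 r=16: 'n'=='n', l++,r--
l=3 r=15: 'o'=='o', l++,r--
l=4 r=14: 'n'=='n', l++,r--
l=5 r=13: 'n'=='n', l++,r--
l=6 r=12: 'm'=='m', l++,r--
l=7 r=11: 'q'=='q', l++,r--
l=8 r=10: 'o'=='o', l++,r--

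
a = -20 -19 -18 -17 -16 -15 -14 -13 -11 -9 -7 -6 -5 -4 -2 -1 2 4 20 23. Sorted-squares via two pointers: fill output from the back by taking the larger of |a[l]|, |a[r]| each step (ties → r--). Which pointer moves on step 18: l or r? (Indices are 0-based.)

r

[0,19] |-20|<=|23| out[19]=529 → r--
[0,18] |-20|<=|20| out[18]=400 → r--
[0,17] |-20|>|4| out[17]=400 → l++
[1,17] |-19|>|4| out[16]=361 → l++
[2,17] |-18|>|4| out[15]=324 → l++
[3,17] |-17|>|4| out[14]=289 → l++
[4,17] |-16|>|4| out[13]=256 → l++
[5,17] |-15|>|4| out[12]=225 → l++
[6,17] |-14|>|4| out[11]=196 → l++
[7,17] |-13|>|4| out[10]=169 → l++
[8,17] |-11|>|4| out[9]=121 → l++
[9,17] |-9|>|4| out[8]=81 → l++
[10,17] |-7|>|4| out[7]=49 → l++
[11,17] |-6|>|4| out[6]=36 → l++
[12,17] |-5|>|4| out[5]=25 → l++
[13,17] |-4|<=|4| out[4]=16 → r--
[13,16] |-4|>|2| out[3]=16 → l++
[14,16] |-2|<=|2| out[2]=4 → r--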